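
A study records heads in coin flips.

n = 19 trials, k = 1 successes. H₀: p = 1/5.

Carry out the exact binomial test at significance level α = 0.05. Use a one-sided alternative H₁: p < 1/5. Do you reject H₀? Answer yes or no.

Exact binomial: n=19, k=1, p₀=1/5=0.2000
P(X≤1) from Σ C(n,i)·p₀^i·(1−p₀)^(n−i)
p-value (one-sided, H₁ less) = 0.08287
At α=0.05: p ≥ α → fail to reject H₀

reject H₀: no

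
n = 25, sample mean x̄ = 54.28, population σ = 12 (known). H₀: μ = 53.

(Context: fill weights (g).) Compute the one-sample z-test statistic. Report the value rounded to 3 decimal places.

test statistic = 0.533

SE = σ/√n = 12/√25 = 2.4000
z = (x̄−μ₀)/SE = (54.28−53)/2.4000 = 0.5333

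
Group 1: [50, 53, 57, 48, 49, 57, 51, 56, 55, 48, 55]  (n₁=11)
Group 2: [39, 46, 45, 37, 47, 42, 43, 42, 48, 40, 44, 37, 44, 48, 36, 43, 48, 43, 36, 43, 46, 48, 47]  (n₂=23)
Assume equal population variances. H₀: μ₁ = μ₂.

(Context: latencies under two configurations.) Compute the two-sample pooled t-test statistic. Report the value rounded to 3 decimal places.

x̄₁=52.636, s₁=3.557, n₁=11
x̄₂=43.130, s₂=4.003, n₂=23
s_p² = [10·3.557² + 22·4.003²]/32 = 14.9736
SE = √(s_p²·(1/11+1/23)) = 1.4185
t = (52.636−43.130)/1.4185 = 6.7012
df = 32

test statistic = 6.701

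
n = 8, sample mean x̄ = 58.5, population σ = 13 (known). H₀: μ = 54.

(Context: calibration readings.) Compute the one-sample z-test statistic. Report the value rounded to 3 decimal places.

SE = σ/√n = 13/√8 = 4.5962
z = (x̄−μ₀)/SE = (58.5−54)/4.5962 = 0.9791

test statistic = 0.979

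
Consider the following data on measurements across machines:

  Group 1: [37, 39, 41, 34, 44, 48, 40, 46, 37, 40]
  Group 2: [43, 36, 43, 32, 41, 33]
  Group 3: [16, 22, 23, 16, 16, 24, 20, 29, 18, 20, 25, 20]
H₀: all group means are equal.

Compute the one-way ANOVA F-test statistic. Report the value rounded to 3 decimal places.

test statistic = 65.279

Group means [40.60, 38.00, 20.75], grand mean 31.536
SSB = Σnᵢ(x̄ᵢ−x̄)² = 2468.314; SSW = ΣΣ(x−x̄ᵢ)² = 472.650
MSB = 2468.314/2 = 1234.1571; MSW = 472.650/25 = 18.9060
F = MSB/MSW = 65.2786
df = (2, 25)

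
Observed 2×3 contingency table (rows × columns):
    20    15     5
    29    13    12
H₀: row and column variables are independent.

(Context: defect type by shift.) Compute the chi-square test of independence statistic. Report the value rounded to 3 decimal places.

test statistic = 2.652

Row totals [40, 54], col totals [49, 28, 17], n=94
χ² = (20−20.85)²/20.85 + (15−11.91)²/11.91 + (5−7.23)²/7.23 + (29−28.15)²/28.15 + (13−16.09)²/16.09 + (12−9.77)²/9.77 = 2.6520
df = 2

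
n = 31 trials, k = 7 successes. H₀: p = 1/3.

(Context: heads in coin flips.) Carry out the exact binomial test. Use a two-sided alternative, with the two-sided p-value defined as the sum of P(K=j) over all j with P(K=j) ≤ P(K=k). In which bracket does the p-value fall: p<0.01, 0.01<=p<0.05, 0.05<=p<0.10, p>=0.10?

Exact binomial: n=31, k=7, p₀=1/3=0.3333
P(X=j) = C(n,j)·p₀^j·(1−p₀)^(n−j); p = Σ P(X=j) over j with P(X=j) ≤ P(X=7)
p-value (two-sided) = 0.25432
→ bracket: p>=0.10

p-value bracket: p>=0.10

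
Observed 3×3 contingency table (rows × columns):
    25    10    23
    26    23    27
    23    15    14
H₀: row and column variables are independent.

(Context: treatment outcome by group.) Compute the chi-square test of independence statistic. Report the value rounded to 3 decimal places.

test statistic = 4.771

Row totals [58, 76, 52], col totals [74, 48, 64], n=186
χ² = (25−23.08)²/23.08 + (10−14.97)²/14.97 + (23−19.96)²/19.96 + (26−30.24)²/30.24 + (23−19.61)²/19.61 + (27−26.15)²/26.15 + (23−20.69)²/20.69 + (15−13.42)²/13.42 + (14−17.89)²/17.89 = 4.7708
df = 4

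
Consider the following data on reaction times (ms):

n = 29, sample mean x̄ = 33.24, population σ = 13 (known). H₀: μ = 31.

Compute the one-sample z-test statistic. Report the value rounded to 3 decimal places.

SE = σ/√n = 13/√29 = 2.4140
z = (x̄−μ₀)/SE = (33.24−31)/2.4140 = 0.9279

test statistic = 0.928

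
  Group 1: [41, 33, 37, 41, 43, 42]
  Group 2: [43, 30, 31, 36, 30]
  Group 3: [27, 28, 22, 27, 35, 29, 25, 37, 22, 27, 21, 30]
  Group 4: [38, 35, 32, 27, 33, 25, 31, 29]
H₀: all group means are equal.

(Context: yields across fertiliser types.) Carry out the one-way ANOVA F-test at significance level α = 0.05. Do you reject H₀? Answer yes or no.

Group means [39.50, 34.00, 27.50, 31.25], grand mean 31.839
SSB = Σnᵢ(x̄ᵢ−x̄)² = 604.194; SSW = ΣΣ(x−x̄ᵢ)² = 588.000
MSB = 604.194/3 = 201.3978; MSW = 588.000/27 = 21.7778
F = MSB/MSW = 9.2479
df = (3, 27)
p-value (upper-tail) = 0.00022
At α=0.05: p < α → reject H₀

reject H₀: yes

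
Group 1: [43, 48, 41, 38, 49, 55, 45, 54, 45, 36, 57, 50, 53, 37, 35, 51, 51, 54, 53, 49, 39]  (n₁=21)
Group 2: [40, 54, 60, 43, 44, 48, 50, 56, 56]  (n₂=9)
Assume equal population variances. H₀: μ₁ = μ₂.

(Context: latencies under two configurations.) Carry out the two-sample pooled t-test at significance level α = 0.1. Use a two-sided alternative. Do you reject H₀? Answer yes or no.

x̄₁=46.810, s₁=6.904, n₁=21
x̄₂=50.111, s₂=6.864, n₂=9
s_p² = [20·6.904² + 8·6.864²]/28 = 47.5045
SE = √(s_p²·(1/21+1/9)) = 2.7460
t = (46.810−50.111)/2.7460 = -1.2023
df = 28
p-value (two-sided) = 0.23930
At α=0.1: p ≥ α → fail to reject H₀

reject H₀: no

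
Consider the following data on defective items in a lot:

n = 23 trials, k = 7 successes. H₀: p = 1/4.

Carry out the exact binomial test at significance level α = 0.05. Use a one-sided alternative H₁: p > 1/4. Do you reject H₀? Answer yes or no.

Exact binomial: n=23, k=7, p₀=1/4=0.2500
P(X≥7) from Σ C(n,i)·p₀^i·(1−p₀)^(n−i)
p-value (one-sided, H₁ greater) = 0.34627
At α=0.05: p ≥ α → fail to reject H₀

reject H₀: no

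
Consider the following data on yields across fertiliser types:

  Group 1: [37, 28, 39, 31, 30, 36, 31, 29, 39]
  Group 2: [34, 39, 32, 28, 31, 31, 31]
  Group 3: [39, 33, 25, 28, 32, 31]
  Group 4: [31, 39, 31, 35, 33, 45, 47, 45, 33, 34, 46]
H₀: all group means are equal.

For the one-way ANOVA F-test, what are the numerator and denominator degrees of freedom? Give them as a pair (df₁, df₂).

k = 4 groups, N = 33 total
df = (k−1, N−k) = (4−1, 33−4) = (3, 29)

degrees of freedom = [3, 29]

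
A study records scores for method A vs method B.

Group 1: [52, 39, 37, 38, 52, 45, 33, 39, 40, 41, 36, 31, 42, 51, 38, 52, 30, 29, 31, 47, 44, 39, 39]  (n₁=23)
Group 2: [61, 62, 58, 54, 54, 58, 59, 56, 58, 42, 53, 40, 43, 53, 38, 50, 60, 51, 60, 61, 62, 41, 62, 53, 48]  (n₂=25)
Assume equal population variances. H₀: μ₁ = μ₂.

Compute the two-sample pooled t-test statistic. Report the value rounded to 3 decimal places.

test statistic = -6.229

x̄₁=40.217, s₁=7.122, n₁=23
x̄₂=53.480, s₂=7.589, n₂=25
s_p² = [22·7.122² + 24·7.589²]/46 = 54.3077
SE = √(s_p²·(1/23+1/25)) = 2.1292
t = (40.217−53.480)/2.1292 = -6.2289
df = 46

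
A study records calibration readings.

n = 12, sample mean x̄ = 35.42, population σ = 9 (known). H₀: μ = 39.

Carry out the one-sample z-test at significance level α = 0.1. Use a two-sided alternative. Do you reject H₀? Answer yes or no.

SE = σ/√n = 9/√12 = 2.5981
z = (x̄−μ₀)/SE = (35.42−39)/2.5981 = -1.3779
p-value (two-sided) = 0.16822
At α=0.1: p ≥ α → fail to reject H₀

reject H₀: no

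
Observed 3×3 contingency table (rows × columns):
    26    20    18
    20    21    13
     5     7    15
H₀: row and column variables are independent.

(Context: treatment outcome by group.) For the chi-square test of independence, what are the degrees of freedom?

df = (r−1)(c−1) = (3−1)·(3−1) = 4

degrees of freedom = 4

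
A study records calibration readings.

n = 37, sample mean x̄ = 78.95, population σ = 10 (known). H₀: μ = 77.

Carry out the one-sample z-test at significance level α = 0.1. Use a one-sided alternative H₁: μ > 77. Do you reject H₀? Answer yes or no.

reject H₀: no

SE = σ/√n = 10/√37 = 1.6440
z = (x̄−μ₀)/SE = (78.95−77)/1.6440 = 1.1861
p-value (one-sided, H₁ greater) = 0.11778
At α=0.1: p ≥ α → fail to reject H₀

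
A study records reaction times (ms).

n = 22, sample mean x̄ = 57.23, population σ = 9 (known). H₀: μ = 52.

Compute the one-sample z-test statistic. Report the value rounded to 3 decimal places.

SE = σ/√n = 9/√22 = 1.9188
z = (x̄−μ₀)/SE = (57.23−52)/1.9188 = 2.7257

test statistic = 2.726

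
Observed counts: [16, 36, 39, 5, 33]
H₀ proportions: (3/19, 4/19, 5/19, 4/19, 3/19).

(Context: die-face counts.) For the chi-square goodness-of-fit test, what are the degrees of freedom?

df = k − 1 = 5 − 1 = 4

degrees of freedom = 4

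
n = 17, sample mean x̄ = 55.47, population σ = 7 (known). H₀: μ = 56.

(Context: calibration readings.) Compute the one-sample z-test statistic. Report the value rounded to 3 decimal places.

SE = σ/√n = 7/√17 = 1.6977
z = (x̄−μ₀)/SE = (55.47−56)/1.6977 = -0.3122

test statistic = -0.312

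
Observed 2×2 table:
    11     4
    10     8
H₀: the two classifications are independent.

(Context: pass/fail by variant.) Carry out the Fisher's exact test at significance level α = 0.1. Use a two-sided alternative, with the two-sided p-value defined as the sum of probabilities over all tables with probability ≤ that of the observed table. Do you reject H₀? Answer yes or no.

reject H₀: no

Margins: r₁=15, r₂=18, c₁=21, c₂=12, n=33
p_obs = C(15,11)·C(18,10)/C(33,21); sum pmf over tables with pmf ≤ p_obs
p-value (two-sided) = 0.46880
At α=0.1: p ≥ α → fail to reject H₀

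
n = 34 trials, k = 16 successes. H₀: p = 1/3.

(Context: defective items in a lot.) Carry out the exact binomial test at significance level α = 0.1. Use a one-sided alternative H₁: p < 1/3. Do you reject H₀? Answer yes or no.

reject H₀: no

Exact binomial: n=34, k=16, p₀=1/3=0.3333
P(X≤16) from Σ C(n,i)·p₀^i·(1−p₀)^(n−i)
p-value (one-sided, H₁ less) = 0.96735
At α=0.1: p ≥ α → fail to reject H₀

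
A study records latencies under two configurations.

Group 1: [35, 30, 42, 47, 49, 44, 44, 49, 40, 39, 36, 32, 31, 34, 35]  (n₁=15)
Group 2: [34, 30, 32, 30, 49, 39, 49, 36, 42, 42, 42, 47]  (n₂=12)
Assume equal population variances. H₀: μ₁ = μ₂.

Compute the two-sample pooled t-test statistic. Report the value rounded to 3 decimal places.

x̄₁=39.133, s₁=6.457, n₁=15
x̄₂=39.333, s₂=6.972, n₂=12
s_p² = [14·6.457² + 11·6.972²]/25 = 44.7360
SE = √(s_p²·(1/15+1/12)) = 2.5904
t = (39.133−39.333)/2.5904 = -0.0772
df = 25

test statistic = -0.077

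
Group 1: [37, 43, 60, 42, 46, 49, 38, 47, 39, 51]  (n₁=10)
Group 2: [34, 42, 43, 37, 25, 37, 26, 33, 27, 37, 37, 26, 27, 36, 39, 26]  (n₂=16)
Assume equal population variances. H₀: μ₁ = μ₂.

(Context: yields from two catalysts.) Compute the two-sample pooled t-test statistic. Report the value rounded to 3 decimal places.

test statistic = 4.555

x̄₁=45.200, s₁=7.021, n₁=10
x̄₂=33.250, s₂=6.181, n₂=16
s_p² = [9·7.021² + 15·6.181²]/24 = 42.3583
SE = √(s_p²·(1/10+1/16)) = 2.6236
t = (45.200−33.250)/2.6236 = 4.5548
df = 24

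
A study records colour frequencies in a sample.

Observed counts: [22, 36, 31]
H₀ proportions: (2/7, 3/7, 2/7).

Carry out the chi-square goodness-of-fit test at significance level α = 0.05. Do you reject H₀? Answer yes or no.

n = 89; E_i = n·p_i = [25.43, 38.14, 25.43]
χ² = (22−25.43)²/25.43 + (36−38.14)²/38.14 + (31−25.43)²/25.43 = 1.8034
df = 2
p-value (upper-tail) = 0.40589
At α=0.05: p ≥ α → fail to reject H₀

reject H₀: no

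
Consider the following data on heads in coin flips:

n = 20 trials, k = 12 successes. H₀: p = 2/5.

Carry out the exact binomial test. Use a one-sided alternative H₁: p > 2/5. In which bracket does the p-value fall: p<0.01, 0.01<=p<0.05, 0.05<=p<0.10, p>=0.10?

Exact binomial: n=20, k=12, p₀=2/5=0.4000
P(X≥12) from Σ C(n,i)·p₀^i·(1−p₀)^(n−i)
p-value (one-sided, H₁ greater) = 0.05653
→ bracket: 0.05<=p<0.10

p-value bracket: 0.05<=p<0.10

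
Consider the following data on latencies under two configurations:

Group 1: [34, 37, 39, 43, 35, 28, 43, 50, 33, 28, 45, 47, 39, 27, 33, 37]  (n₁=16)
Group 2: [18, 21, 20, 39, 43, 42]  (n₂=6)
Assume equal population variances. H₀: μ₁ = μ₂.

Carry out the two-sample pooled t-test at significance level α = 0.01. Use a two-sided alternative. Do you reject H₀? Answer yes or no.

reject H₀: no

x̄₁=37.375, s₁=6.917, n₁=16
x̄₂=30.500, s₂=11.979, n₂=6
s_p² = [15·6.917² + 5·11.979²]/20 = 71.7625
SE = √(s_p²·(1/16+1/6)) = 4.0553
t = (37.375−30.500)/4.0553 = 1.6953
df = 20
p-value (two-sided) = 0.10553
At α=0.01: p ≥ α → fail to reject H₀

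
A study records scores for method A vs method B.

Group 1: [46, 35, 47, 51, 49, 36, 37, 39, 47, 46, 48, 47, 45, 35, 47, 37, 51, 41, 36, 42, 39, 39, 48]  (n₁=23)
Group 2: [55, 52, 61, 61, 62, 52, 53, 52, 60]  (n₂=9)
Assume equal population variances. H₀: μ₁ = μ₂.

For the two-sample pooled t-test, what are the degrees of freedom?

degrees of freedom = 30

df = n₁ + n₂ − 2 = 23 + 9 − 2 = 30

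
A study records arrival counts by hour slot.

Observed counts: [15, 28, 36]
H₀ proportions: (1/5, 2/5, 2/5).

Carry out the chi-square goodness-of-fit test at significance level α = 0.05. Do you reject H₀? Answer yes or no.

n = 79; E_i = n·p_i = [15.80, 31.60, 31.60]
χ² = (15−15.80)²/15.80 + (28−31.60)²/31.60 + (36−31.60)²/31.60 = 1.0633
df = 2
p-value (upper-tail) = 0.58764
At α=0.05: p ≥ α → fail to reject H₀

reject H₀: no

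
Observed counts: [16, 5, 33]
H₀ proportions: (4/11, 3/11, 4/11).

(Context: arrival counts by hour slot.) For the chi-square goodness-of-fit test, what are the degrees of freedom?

df = k − 1 = 3 − 1 = 2

degrees of freedom = 2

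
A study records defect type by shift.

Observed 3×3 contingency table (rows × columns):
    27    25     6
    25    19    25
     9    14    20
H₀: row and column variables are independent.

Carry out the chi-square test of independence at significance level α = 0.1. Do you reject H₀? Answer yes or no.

reject H₀: yes

Row totals [58, 69, 43], col totals [61, 58, 51], n=170
χ² = (27−20.81)²/20.81 + (25−19.79)²/19.79 + (6−17.40)²/17.40 + (25−24.76)²/24.76 + (19−23.54)²/23.54 + (25−20.70)²/20.70 + (9−15.43)²/15.43 + (14−14.67)²/14.67 + (20−12.90)²/12.90 = 19.0708
df = 4
p-value (upper-tail) = 0.00076
At α=0.1: p < α → reject H₀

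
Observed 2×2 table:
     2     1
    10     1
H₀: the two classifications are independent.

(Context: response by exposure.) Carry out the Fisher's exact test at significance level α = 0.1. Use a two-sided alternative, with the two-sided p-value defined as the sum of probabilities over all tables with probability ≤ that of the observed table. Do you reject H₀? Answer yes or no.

reject H₀: no

Margins: r₁=3, r₂=11, c₁=12, c₂=2, n=14
p_obs = C(3,2)·C(11,10)/C(14,12); sum pmf over tables with pmf ≤ p_obs
p-value (two-sided) = 0.39560
At α=0.1: p ≥ α → fail to reject H₀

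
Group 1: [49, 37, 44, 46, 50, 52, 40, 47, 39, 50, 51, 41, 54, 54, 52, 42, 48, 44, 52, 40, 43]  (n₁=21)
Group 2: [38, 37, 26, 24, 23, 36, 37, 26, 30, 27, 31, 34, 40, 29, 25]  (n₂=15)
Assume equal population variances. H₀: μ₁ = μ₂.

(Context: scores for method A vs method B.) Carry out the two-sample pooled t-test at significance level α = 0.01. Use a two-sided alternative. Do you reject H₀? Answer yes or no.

reject H₀: yes

x̄₁=46.429, s₁=5.306, n₁=21
x̄₂=30.867, s₂=5.705, n₂=15
s_p² = [20·5.306² + 14·5.705²]/34 = 29.9669
SE = √(s_p²·(1/21+1/15)) = 1.8506
t = (46.429−30.867)/1.8506 = 8.4090
df = 34
p-value (two-sided) = 0.00000
At α=0.01: p < α → reject H₀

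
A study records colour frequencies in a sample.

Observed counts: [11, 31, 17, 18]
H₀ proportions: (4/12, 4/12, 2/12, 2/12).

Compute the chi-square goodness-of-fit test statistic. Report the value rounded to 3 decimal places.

test statistic = 12.922

n = 77; E_i = n·p_i = [25.67, 25.67, 12.83, 12.83]
χ² = (11−25.67)²/25.67 + (31−25.67)²/25.67 + (17−12.83)²/12.83 + (18−12.83)²/12.83 = 12.9221
df = 3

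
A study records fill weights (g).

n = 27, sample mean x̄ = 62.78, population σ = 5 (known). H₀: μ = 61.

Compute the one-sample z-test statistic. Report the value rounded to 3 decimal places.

test statistic = 1.850

SE = σ/√n = 5/√27 = 0.9623
z = (x̄−μ₀)/SE = (62.78−61)/0.9623 = 1.8498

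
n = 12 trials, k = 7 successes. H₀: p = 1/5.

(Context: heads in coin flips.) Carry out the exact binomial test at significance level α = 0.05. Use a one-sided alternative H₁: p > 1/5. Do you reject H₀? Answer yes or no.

reject H₀: yes

Exact binomial: n=12, k=7, p₀=1/5=0.2000
P(X≥7) from Σ C(n,i)·p₀^i·(1−p₀)^(n−i)
p-value (one-sided, H₁ greater) = 0.00390
At α=0.05: p < α → reject H₀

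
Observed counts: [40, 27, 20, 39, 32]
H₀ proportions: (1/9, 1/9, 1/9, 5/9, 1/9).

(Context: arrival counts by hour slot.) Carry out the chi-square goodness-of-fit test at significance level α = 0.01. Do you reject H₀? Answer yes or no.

reject H₀: yes

n = 158; E_i = n·p_i = [17.56, 17.56, 17.56, 87.78, 17.56]
χ² = (40−17.56)²/17.56 + (27−17.56)²/17.56 + (20−17.56)²/17.56 + (39−87.78)²/87.78 + (32−17.56)²/17.56 = 73.1063
df = 4
p-value (upper-tail) = 0.00000
At α=0.01: p < α → reject H₀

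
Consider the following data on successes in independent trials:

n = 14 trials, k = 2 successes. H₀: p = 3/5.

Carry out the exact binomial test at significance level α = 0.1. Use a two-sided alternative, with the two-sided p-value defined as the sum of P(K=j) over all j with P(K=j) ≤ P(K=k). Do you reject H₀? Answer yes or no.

Exact binomial: n=14, k=2, p₀=3/5=0.6000
P(X=j) = C(n,j)·p₀^j·(1−p₀)^(n−j); p = Σ P(X=j) over j with P(X=j) ≤ P(X=2)
p-value (two-sided) = 0.00061
At α=0.1: p < α → reject H₀

reject H₀: yes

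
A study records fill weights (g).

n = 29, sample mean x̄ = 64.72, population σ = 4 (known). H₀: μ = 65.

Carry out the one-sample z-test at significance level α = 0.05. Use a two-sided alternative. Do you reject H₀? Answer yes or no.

SE = σ/√n = 4/√29 = 0.7428
z = (x̄−μ₀)/SE = (64.72−65)/0.7428 = -0.3770
p-value (two-sided) = 0.70620
At α=0.05: p ≥ α → fail to reject H₀

reject H₀: no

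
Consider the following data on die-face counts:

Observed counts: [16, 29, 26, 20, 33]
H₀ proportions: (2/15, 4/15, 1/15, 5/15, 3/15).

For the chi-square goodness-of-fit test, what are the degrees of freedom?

degrees of freedom = 4

df = k − 1 = 5 − 1 = 4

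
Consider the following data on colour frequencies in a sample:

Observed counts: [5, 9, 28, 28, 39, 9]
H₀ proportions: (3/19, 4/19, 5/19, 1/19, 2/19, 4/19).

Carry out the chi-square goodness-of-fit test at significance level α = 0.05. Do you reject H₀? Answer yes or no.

n = 118; E_i = n·p_i = [18.63, 24.84, 31.05, 6.21, 12.42, 24.84]
χ² = (5−18.63)²/18.63 + (9−24.84)²/24.84 + (28−31.05)²/31.05 + (28−6.21)²/6.21 + (39−12.42)²/12.42 + (9−24.84)²/24.84 = 163.8011
df = 5
p-value (upper-tail) = 0.00000
At α=0.05: p < α → reject H₀

reject H₀: yes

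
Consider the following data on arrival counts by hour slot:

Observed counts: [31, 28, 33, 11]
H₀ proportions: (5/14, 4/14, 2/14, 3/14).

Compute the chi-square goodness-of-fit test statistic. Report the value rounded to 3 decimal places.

n = 103; E_i = n·p_i = [36.79, 29.43, 14.71, 22.07]
χ² = (31−36.79)²/36.79 + (28−29.43)²/29.43 + (33−14.71)²/14.71 + (11−22.07)²/22.07 = 29.2570
df = 3

test statistic = 29.257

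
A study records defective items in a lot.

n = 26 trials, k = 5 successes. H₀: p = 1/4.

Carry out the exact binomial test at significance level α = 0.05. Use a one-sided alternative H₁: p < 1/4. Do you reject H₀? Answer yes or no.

Exact binomial: n=26, k=5, p₀=1/4=0.2500
P(X≤5) from Σ C(n,i)·p₀^i·(1−p₀)^(n−i)
p-value (one-sided, H₁ less) = 0.33714
At α=0.05: p ≥ α → fail to reject H₀

reject H₀: no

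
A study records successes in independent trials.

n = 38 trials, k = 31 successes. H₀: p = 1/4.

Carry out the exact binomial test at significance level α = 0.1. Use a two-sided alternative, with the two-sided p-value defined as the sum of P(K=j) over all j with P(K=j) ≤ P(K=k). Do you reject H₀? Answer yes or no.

Exact binomial: n=38, k=31, p₀=1/4=0.2500
P(X=j) = C(n,j)·p₀^j·(1−p₀)^(n−j); p = Σ P(X=j) over j with P(X=j) ≤ P(X=31)
p-value (two-sided) = 0.00000
At α=0.1: p < α → reject H₀

reject H₀: yes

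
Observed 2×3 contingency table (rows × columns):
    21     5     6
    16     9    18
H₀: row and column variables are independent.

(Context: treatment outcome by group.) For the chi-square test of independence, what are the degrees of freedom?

df = (r−1)(c−1) = (2−1)·(3−1) = 2

degrees of freedom = 2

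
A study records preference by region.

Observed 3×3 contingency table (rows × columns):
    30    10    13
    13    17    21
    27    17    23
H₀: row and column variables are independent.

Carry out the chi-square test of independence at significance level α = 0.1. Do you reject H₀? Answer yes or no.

Row totals [53, 51, 67], col totals [70, 44, 57], n=171
χ² = (30−21.70)²/21.70 + (10−13.64)²/13.64 + (13−17.67)²/17.67 + (13−20.88)²/20.88 + (17−13.12)²/13.12 + (21−17.00)²/17.00 + (27−27.43)²/27.43 + (17−17.24)²/17.24 + (23−22.33)²/22.33 = 10.4700
df = 4
p-value (upper-tail) = 0.03321
At α=0.1: p < α → reject H₀

reject H₀: yes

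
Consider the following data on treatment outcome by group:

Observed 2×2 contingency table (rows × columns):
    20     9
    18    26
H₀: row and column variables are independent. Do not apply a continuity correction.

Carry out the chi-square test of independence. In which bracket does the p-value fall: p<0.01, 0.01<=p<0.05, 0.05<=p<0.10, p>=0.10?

p-value bracket: 0.01<=p<0.05

Row totals [29, 44], col totals [38, 35], n=73
χ² = (20−15.10)²/15.10 + (9−13.90)²/13.90 + (18−22.90)²/22.90 + (26−21.10)²/21.10 = 5.5130
df = 1
p-value (upper-tail) = 0.01888
→ bracket: 0.01<=p<0.05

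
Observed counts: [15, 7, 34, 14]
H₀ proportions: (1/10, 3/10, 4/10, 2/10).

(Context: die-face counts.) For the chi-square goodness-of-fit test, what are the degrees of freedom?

degrees of freedom = 3

df = k − 1 = 4 − 1 = 3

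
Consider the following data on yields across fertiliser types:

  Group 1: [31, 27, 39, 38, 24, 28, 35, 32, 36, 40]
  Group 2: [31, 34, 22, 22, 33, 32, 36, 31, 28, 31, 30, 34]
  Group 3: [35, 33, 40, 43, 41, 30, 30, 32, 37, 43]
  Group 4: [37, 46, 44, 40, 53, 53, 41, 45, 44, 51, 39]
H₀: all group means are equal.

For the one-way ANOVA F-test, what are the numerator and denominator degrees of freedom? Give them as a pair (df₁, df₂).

degrees of freedom = [3, 39]

k = 4 groups, N = 43 total
df = (k−1, N−k) = (4−1, 43−4) = (3, 39)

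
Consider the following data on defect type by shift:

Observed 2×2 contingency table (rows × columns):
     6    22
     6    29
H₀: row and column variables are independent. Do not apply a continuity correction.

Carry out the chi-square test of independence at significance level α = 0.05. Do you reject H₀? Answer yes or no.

reject H₀: no

Row totals [28, 35], col totals [12, 51], n=63
χ² = (6−5.33)²/5.33 + (22−22.67)²/22.67 + (6−6.67)²/6.67 + (29−28.33)²/28.33 = 0.1853
df = 1
p-value (upper-tail) = 0.66686
At α=0.05: p ≥ α → fail to reject H₀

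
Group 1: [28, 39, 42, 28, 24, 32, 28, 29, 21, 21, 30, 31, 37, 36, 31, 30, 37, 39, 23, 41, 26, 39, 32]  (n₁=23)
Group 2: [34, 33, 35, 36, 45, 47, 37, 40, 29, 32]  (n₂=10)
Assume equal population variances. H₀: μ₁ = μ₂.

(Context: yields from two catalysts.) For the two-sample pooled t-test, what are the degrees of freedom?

degrees of freedom = 31

df = n₁ + n₂ − 2 = 23 + 10 − 2 = 31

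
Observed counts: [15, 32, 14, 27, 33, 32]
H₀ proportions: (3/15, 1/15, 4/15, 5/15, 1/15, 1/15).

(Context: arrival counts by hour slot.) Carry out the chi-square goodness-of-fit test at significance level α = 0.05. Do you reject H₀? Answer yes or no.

n = 153; E_i = n·p_i = [30.60, 10.20, 40.80, 51.00, 10.20, 10.20]
χ² = (15−30.60)²/30.60 + (32−10.20)²/10.20 + (14−40.80)²/40.80 + (27−51.00)²/51.00 + (33−10.20)²/10.20 + (32−10.20)²/10.20 = 181.0000
df = 5
p-value (upper-tail) = 0.00000
At α=0.05: p < α → reject H₀

reject H₀: yes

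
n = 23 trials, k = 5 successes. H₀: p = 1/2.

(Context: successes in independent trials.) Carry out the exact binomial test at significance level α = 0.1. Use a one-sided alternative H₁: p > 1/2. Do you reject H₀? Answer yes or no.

Exact binomial: n=23, k=5, p₀=1/2=0.5000
P(X≥5) from Σ C(n,i)·p₀^i·(1−p₀)^(n−i)
p-value (one-sided, H₁ greater) = 0.99870
At α=0.1: p ≥ α → fail to reject H₀

reject H₀: no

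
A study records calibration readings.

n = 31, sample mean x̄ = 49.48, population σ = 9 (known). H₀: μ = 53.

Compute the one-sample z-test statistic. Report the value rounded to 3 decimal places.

SE = σ/√n = 9/√31 = 1.6164
z = (x̄−μ₀)/SE = (49.48−53)/1.6164 = -2.1776

test statistic = -2.178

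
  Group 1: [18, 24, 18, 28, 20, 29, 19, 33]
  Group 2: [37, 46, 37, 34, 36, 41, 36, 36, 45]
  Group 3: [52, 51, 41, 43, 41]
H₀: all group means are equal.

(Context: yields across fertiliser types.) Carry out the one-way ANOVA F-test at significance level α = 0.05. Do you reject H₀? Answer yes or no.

Group means [23.62, 38.67, 45.60], grand mean 34.773
SSB = Σnᵢ(x̄ᵢ−x̄)² = 1716.789; SSW = ΣΣ(x−x̄ᵢ)² = 501.075
MSB = 1716.789/2 = 858.3943; MSW = 501.075/19 = 26.3724
F = MSB/MSW = 32.5490
df = (2, 19)
p-value (upper-tail) = 0.00000
At α=0.05: p < α → reject H₀

reject H₀: yes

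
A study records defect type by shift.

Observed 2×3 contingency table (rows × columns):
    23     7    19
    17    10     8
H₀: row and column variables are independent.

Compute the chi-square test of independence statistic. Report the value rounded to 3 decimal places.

test statistic = 3.680

Row totals [49, 35], col totals [40, 17, 27], n=84
χ² = (23−23.33)²/23.33 + (7−9.92)²/9.92 + (19−15.75)²/15.75 + (17−16.67)²/16.67 + (10−7.08)²/7.08 + (8−11.25)²/11.25 = 3.6798
df = 2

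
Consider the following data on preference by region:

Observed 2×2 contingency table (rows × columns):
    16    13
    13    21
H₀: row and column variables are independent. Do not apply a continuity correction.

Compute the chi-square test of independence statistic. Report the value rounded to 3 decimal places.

test statistic = 1.807

Row totals [29, 34], col totals [29, 34], n=63
χ² = (16−13.35)²/13.35 + (13−15.65)²/15.65 + (13−15.65)²/15.65 + (21−18.35)²/18.35 = 1.8073
df = 1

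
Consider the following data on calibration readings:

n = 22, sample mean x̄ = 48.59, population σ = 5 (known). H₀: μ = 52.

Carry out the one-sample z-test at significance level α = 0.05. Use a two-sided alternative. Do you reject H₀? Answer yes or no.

reject H₀: yes

SE = σ/√n = 5/√22 = 1.0660
z = (x̄−μ₀)/SE = (48.59−52)/1.0660 = -3.1989
p-value (two-sided) = 0.00138
At α=0.05: p < α → reject H₀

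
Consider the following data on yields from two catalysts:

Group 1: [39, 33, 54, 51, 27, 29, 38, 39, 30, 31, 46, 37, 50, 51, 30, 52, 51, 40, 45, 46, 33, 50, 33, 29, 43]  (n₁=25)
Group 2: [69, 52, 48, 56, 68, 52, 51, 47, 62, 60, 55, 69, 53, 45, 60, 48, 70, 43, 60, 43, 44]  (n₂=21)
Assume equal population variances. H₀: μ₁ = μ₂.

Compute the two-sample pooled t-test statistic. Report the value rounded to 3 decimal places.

x̄₁=40.280, s₁=8.806, n₁=25
x̄₂=55.000, s₂=9.000, n₂=21
s_p² = [24·8.806² + 20·9.000²]/44 = 79.1145
SE = √(s_p²·(1/25+1/21)) = 2.6329
t = (40.280−55.000)/2.6329 = -5.5909
df = 44

test statistic = -5.591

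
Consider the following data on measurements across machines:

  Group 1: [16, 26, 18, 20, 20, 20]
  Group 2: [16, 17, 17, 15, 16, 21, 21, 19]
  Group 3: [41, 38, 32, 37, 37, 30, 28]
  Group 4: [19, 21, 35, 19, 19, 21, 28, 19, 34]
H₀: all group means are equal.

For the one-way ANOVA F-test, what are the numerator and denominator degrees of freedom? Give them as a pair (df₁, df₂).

k = 4 groups, N = 30 total
df = (k−1, N−k) = (4−1, 30−4) = (3, 26)

degrees of freedom = [3, 26]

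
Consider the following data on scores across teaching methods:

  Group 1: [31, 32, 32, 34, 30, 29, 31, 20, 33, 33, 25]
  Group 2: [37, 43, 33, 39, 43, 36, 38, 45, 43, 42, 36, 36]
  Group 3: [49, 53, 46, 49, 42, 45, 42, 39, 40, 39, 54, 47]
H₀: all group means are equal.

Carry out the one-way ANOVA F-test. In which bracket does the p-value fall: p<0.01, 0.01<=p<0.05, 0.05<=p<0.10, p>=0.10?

Group means [30.00, 39.25, 45.42], grand mean 38.457
SSB = Σnᵢ(x̄ᵢ−x̄)² = 1375.519; SSW = ΣΣ(x−x̄ᵢ)² = 625.167
MSB = 1375.519/2 = 687.7595; MSW = 625.167/32 = 19.5365
F = MSB/MSW = 35.2039
df = (2, 32)
p-value (upper-tail) = 0.00000
→ bracket: p<0.01

p-value bracket: p<0.01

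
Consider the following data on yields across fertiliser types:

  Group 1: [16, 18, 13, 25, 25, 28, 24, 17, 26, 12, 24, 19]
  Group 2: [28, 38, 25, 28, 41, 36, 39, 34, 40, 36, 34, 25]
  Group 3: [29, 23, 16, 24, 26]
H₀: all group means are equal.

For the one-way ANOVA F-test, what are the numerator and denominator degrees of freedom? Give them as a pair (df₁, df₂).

degrees of freedom = [2, 26]

k = 3 groups, N = 29 total
df = (k−1, N−k) = (3−1, 29−3) = (2, 26)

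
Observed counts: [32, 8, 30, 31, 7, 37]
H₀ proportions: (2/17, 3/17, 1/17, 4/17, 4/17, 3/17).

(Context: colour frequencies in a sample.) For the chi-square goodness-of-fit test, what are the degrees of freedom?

df = k − 1 = 6 − 1 = 5

degrees of freedom = 5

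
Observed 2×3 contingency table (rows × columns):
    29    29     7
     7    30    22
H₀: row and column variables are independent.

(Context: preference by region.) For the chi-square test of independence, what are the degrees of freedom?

df = (r−1)(c−1) = (2−1)·(3−1) = 2

degrees of freedom = 2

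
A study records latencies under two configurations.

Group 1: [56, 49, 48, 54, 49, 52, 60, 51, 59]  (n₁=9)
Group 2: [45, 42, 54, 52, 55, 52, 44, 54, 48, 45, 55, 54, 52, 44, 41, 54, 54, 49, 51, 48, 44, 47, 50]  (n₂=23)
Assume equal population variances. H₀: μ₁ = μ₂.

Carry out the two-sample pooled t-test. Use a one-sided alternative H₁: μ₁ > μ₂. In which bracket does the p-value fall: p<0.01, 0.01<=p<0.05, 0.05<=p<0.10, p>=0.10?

p-value bracket: 0.01<=p<0.05

x̄₁=53.111, s₁=4.428, n₁=9
x̄₂=49.304, s₂=4.537, n₂=23
s_p² = [8·4.428² + 22·4.537²]/30 = 20.3253
SE = √(s_p²·(1/9+1/23)) = 1.7726
t = (53.111−49.304)/1.7726 = 2.1476
df = 30
p-value (one-sided, H₁ greater) = 0.01997
→ bracket: 0.01<=p<0.05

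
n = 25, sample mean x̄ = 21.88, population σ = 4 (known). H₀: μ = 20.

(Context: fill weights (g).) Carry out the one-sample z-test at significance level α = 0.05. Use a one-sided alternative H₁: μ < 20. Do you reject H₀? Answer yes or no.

reject H₀: no

SE = σ/√n = 4/√25 = 0.8000
z = (x̄−μ₀)/SE = (21.88−20)/0.8000 = 2.3500
p-value (one-sided, H₁ less) = 0.99061
At α=0.05: p ≥ α → fail to reject H₀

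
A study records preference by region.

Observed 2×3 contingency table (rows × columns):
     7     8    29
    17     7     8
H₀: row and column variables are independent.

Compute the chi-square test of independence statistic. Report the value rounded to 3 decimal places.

Row totals [44, 32], col totals [24, 15, 37], n=76
χ² = (7−13.89)²/13.89 + (8−8.68)²/8.68 + (29−21.42)²/21.42 + (17−10.11)²/10.11 + (7−6.32)²/6.32 + (8−15.58)²/15.58 = 14.6221
df = 2

test statistic = 14.622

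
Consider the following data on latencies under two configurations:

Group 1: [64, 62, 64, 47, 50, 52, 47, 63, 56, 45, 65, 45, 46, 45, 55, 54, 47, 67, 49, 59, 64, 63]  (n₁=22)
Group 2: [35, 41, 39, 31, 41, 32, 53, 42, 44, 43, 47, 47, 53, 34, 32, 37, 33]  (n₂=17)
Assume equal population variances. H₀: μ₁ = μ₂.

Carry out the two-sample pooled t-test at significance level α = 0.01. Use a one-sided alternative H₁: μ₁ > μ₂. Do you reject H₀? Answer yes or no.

reject H₀: yes

x̄₁=54.955, s₁=7.943, n₁=22
x̄₂=40.235, s₂=7.049, n₂=17
s_p² = [21·7.943² + 16·7.049²]/37 = 57.2977
SE = √(s_p²·(1/22+1/17)) = 2.4444
t = (54.955−40.235)/2.4444 = 6.0217
df = 37
p-value (one-sided, H₁ greater) = 0.00000
At α=0.01: p < α → reject H₀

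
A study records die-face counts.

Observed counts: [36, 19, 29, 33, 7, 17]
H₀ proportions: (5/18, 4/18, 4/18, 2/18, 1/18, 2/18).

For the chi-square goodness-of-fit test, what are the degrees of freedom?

df = k − 1 = 6 − 1 = 5

degrees of freedom = 5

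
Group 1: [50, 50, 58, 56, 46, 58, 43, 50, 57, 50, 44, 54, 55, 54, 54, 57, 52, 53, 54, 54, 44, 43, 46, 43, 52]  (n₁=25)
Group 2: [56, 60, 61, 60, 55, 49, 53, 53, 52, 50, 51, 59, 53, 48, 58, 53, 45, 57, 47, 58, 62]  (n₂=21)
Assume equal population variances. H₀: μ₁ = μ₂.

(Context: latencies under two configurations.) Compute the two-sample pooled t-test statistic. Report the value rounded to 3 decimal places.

x̄₁=51.080, s₁=5.024, n₁=25
x̄₂=54.286, s₂=4.890, n₂=21
s_p² = [24·5.024² + 20·4.890²]/44 = 24.6392
SE = √(s_p²·(1/25+1/21)) = 1.4693
t = (51.080−54.286)/1.4693 = -2.1818
df = 44

test statistic = -2.182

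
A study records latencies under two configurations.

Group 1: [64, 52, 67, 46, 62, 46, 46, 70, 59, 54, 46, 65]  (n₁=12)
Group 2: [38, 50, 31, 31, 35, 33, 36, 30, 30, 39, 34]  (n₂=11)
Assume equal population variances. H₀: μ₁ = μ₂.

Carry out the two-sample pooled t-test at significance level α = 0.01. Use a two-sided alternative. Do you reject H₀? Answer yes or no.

x̄₁=56.417, s₁=9.170, n₁=12
x̄₂=35.182, s₂=5.811, n₂=11
s_p² = [11·9.170² + 10·5.811²]/21 = 60.1216
SE = √(s_p²·(1/12+1/11)) = 3.2366
t = (56.417−35.182)/3.2366 = 6.5608
df = 21
p-value (two-sided) = 0.00000
At α=0.01: p < α → reject H₀

reject H₀: yes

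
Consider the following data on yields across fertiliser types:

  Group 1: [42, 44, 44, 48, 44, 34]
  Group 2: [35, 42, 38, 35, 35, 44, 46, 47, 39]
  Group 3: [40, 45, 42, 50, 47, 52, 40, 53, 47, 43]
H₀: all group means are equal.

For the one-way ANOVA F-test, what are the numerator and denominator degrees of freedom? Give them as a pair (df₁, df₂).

degrees of freedom = [2, 22]

k = 3 groups, N = 25 total
df = (k−1, N−k) = (3−1, 25−3) = (2, 22)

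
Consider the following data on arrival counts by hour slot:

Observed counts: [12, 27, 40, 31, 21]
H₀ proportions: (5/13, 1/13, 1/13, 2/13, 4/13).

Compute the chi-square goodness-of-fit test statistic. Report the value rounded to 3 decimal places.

n = 131; E_i = n·p_i = [50.38, 10.08, 10.08, 20.15, 40.31]
χ² = (12−50.38)²/50.38 + (27−10.08)²/10.08 + (40−10.08)²/10.08 + (31−20.15)²/20.15 + (21−40.31)²/40.31 = 161.6042
df = 4

test statistic = 161.604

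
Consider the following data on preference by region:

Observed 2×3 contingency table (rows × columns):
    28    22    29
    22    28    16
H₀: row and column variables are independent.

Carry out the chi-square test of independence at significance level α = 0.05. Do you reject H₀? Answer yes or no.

Row totals [79, 66], col totals [50, 50, 45], n=145
χ² = (28−27.24)²/27.24 + (22−27.24)²/27.24 + (29−24.52)²/24.52 + (22−22.76)²/22.76 + (28−22.76)²/22.76 + (16−20.48)²/20.48 = 4.0627
df = 2
p-value (upper-tail) = 0.13116
At α=0.05: p ≥ α → fail to reject H₀

reject H₀: no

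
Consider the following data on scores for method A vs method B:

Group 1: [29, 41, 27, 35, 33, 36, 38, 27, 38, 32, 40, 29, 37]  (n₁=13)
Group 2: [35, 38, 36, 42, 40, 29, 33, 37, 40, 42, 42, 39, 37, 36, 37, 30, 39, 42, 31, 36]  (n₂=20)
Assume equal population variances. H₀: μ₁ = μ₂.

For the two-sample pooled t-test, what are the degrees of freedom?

degrees of freedom = 31

df = n₁ + n₂ − 2 = 13 + 20 − 2 = 31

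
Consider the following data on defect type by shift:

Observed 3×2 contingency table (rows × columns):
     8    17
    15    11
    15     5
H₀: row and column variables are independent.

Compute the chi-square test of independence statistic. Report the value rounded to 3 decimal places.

test statistic = 8.546

Row totals [25, 26, 20], col totals [38, 33], n=71
χ² = (8−13.38)²/13.38 + (17−11.62)²/11.62 + (15−13.92)²/13.92 + (11−12.08)²/12.08 + (15−10.70)²/10.70 + (5−9.30)²/9.30 = 8.5457
df = 2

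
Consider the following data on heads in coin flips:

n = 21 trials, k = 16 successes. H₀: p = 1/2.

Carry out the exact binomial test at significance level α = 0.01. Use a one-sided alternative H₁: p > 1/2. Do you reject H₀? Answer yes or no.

reject H₀: no

Exact binomial: n=21, k=16, p₀=1/2=0.5000
P(X≥16) from Σ C(n,i)·p₀^i·(1−p₀)^(n−i)
p-value (one-sided, H₁ greater) = 0.01330
At α=0.01: p ≥ α → fail to reject H₀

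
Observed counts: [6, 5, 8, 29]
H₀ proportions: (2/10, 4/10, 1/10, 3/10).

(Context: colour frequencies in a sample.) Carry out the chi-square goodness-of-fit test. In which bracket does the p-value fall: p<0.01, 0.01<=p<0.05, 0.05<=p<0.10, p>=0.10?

n = 48; E_i = n·p_i = [9.60, 19.20, 4.80, 14.40]
χ² = (6−9.60)²/9.60 + (5−19.20)²/19.20 + (8−4.80)²/4.80 + (29−14.40)²/14.40 = 28.7882
df = 3
p-value (upper-tail) = 0.00000
→ bracket: p<0.01

p-value bracket: p<0.01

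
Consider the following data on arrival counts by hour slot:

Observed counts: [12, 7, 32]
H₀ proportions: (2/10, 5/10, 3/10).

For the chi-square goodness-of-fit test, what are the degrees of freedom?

df = k − 1 = 3 − 1 = 2

degrees of freedom = 2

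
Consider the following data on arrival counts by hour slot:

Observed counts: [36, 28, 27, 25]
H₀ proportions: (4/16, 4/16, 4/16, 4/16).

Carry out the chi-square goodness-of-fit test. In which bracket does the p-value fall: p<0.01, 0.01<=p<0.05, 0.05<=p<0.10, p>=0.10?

n = 116; E_i = n·p_i = [29.00, 29.00, 29.00, 29.00]
χ² = (36−29.00)²/29.00 + (28−29.00)²/29.00 + (27−29.00)²/29.00 + (25−29.00)²/29.00 = 2.4138
df = 3
p-value (upper-tail) = 0.49107
→ bracket: p>=0.10

p-value bracket: p>=0.10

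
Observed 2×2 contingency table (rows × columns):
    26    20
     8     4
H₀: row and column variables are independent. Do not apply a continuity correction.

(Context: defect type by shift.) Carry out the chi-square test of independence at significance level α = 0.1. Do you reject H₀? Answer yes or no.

reject H₀: no

Row totals [46, 12], col totals [34, 24], n=58
χ² = (26−26.97)²/26.97 + (20−19.03)²/19.03 + (8−7.03)²/7.03 + (4−4.97)²/4.97 = 0.4038
df = 1
p-value (upper-tail) = 0.52513
At α=0.1: p ≥ α → fail to reject H₀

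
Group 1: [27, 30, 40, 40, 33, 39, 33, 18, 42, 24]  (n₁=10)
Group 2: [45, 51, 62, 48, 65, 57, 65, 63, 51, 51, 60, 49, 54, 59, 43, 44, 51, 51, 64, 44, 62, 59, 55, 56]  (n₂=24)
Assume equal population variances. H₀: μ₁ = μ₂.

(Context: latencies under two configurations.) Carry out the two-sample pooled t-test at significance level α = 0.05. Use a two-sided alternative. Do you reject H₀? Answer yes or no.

x̄₁=32.600, s₁=7.919, n₁=10
x̄₂=54.542, s₂=7.077, n₂=24
s_p² = [9·7.919² + 23·7.077²]/32 = 53.6362
SE = √(s_p²·(1/10+1/24)) = 2.7565
t = (32.600−54.542)/2.7565 = -7.9599
df = 32
p-value (two-sided) = 0.00000
At α=0.05: p < α → reject H₀

reject H₀: yes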